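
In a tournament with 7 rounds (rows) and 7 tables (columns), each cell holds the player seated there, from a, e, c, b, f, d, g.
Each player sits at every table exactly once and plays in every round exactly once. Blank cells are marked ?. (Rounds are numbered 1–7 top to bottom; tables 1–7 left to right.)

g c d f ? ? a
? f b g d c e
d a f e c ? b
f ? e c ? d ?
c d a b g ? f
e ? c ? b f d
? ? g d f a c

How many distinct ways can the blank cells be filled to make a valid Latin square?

Round 1, table 5: eliminating its round and table leaves {e}.
Round 1, table 6: eliminating its round and table leaves {e, b}.
Round 2, table 1: eliminating its round and table leaves {a}.
Round 3, table 6: eliminating its round and table leaves {g}.
Round 4, table 2: eliminating its round and table leaves {b, g}.
Round 4, table 5: eliminating its round and table leaves {a}.
Round 4, table 7: eliminating its round and table leaves {g}.
Round 5, table 6: eliminating its round and table leaves {e}.
Round 6, table 2: eliminating its round and table leaves {g}.
Round 6, table 4: eliminating its round and table leaves {a}.
Round 7, table 1: eliminating its round and table leaves {b}.
Round 7, table 2: eliminating its round and table leaves {e, b}.
Only one assignment across all blanks avoids any round or table repeat, giving 1 completion.

1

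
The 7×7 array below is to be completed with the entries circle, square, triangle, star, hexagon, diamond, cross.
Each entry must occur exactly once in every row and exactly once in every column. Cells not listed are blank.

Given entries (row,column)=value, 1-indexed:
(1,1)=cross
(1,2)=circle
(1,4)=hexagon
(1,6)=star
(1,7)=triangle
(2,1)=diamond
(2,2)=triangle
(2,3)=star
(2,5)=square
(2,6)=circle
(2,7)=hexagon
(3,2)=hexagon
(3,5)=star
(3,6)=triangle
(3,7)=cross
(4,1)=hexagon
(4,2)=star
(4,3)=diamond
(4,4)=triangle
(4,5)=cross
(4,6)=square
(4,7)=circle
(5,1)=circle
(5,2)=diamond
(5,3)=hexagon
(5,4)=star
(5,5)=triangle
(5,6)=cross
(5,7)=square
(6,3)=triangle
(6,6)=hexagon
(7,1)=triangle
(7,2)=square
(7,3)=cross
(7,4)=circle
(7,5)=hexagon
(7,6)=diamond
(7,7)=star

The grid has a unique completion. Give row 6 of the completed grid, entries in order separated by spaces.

Row 6, column 2: row 6 has {triangle, hexagon} and column 2 has {circle, square, triangle, star, hexagon, diamond}, leaving only cross.
Row 6, column 7: row 6 has {triangle, hexagon, cross} and column 7 has {circle, square, triangle, star, hexagon, cross}, leaving only diamond.
Row 6, column 4: row 6 has {triangle, hexagon, diamond, cross} and column 4 has {circle, triangle, star, hexagon}, leaving only square.
Row 6, column 1: row 6 has {square, triangle, hexagon, diamond, cross} and column 1 has {circle, triangle, hexagon, diamond, cross}, leaving only star.
Row 6, column 5: row 6 has {square, triangle, star, hexagon, diamond, cross} and column 5 has {square, triangle, star, hexagon, cross}, leaving only circle.
So row 6 reads: star cross triangle square circle hexagon diamond.

star cross triangle square circle hexagon diamond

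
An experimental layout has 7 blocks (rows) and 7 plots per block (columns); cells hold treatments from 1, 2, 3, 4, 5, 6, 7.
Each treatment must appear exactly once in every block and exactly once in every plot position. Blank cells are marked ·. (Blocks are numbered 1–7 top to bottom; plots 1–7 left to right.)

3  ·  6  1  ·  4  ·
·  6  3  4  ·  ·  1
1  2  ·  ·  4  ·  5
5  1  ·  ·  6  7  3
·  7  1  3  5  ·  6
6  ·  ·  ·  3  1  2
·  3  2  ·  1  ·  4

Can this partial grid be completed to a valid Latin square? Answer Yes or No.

Yes

No block or plot among the givens repeats a symbol, and propagating forced cells runs into no contradiction.
One valid completion exists (for instance, 3 5 6 1 2 4 7 / 2 6 3 4 7 5 1 / 1 2 7 6 4 3 5 / 5 1 4 2 6 7 3 / 4 7 1 3 5 2 6 / 6 4 5 7 3 1 2 / 7 3 2 5 1 6 4).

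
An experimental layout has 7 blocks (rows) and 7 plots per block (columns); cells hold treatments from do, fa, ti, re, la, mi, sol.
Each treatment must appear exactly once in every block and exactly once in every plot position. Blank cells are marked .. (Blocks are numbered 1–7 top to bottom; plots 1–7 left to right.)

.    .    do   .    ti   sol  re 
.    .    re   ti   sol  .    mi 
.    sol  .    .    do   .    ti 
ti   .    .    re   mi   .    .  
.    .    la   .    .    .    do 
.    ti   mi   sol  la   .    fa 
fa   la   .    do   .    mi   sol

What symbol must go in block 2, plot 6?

Block 3, plot 3: block 3 has {do, ti, sol} and plot 3 has {do, re, la, mi}, leaving only fa.
Block 4, plot 3: block 4 has {ti, re, mi} and plot 3 has {do, fa, re, la, mi}, leaving only sol.
Block 4, plot 7: block 4 has {ti, re, mi, sol} and plot 7 has {do, fa, ti, re, mi, sol}, leaving only la.
Block 7, plot 3: block 7 has {do, fa, la, mi, sol} and plot 3 has {do, fa, re, la, mi, sol}, leaving only ti.
Block 7, plot 5: block 7 has {do, fa, ti, la, mi, sol} and plot 5 has {do, ti, la, mi, sol}, leaving only re.
Block 5, plot 5: block 5 has {do, la} and plot 5 has {do, ti, re, la, mi, sol}, leaving only fa.
Block 5, plot 4: block 5 has {do, fa, la} and plot 4 has {do, ti, re, sol}, leaving only mi.
Block 3, plot 4: block 3 has {do, fa, ti, sol} and plot 4 has {do, ti, re, mi, sol}, leaving only la.
Block 1, plot 4: block 1 has {do, ti, re, sol} and plot 4 has {do, ti, re, la, mi, sol}, leaving only fa.
Block 1, plot 2: block 1 has {do, fa, ti, re, sol} and plot 2 has {ti, la, sol}, leaving only mi.
Block 1, plot 1: block 1 has {do, fa, ti, re, mi, sol} and plot 1 has {fa, ti}, leaving only la.
Block 2, plot 1: block 2 has {ti, re, mi, sol} and plot 1 has {fa, ti, la}, leaving only do.
Block 2, plot 2: block 2 has {do, ti, re, mi, sol} and plot 2 has {ti, la, mi, sol}, leaving only fa.
Block 2 already has {do, fa, ti, re, mi, sol} and plot 6 already has {mi, sol}, so block 2, plot 6 must be la.

la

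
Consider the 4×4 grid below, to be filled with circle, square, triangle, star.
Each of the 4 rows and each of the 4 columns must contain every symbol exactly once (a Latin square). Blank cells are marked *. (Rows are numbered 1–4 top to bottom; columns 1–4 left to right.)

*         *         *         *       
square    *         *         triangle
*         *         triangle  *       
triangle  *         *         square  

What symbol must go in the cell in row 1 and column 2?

triangle

Row 1, column 2 is narrowed to {circle, square, triangle, star}.
If it were circle, then row 1, column 4 would be left with no valid symbol.
If it were square, propagating the remaining blanks reaches a contradiction.
If it were star, then row 1, column 4 would be left with no valid symbol.
So row 1, column 2 must be triangle.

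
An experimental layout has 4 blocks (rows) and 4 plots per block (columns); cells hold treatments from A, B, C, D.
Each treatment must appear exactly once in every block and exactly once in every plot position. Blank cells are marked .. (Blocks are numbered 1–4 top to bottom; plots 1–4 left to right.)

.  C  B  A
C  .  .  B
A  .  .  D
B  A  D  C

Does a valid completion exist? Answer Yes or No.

No block or plot among the givens repeats a symbol, and propagating forced cells runs into no contradiction.
One valid completion exists (for instance, D C B A / C D A B / A B C D / B A D C).

Yes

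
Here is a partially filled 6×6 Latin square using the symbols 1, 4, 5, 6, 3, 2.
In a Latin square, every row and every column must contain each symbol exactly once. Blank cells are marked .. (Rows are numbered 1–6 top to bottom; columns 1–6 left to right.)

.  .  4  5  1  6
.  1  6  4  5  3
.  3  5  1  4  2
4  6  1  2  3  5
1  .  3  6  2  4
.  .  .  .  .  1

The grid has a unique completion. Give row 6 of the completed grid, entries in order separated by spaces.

Row 6, column 3: row 6 has {1} and column 3 has {1, 4, 5, 6, 3}, leaving only 2.
Row 6, column 4: row 6 has {1, 2} and column 4 has {1, 4, 5, 6, 2}, leaving only 3.
Row 6, column 5: row 6 has {1, 3, 2} and column 5 has {1, 4, 5, 3, 2}, leaving only 6.
Row 6, column 1: row 6 has {1, 6, 3, 2} and column 1 has {1, 4}, leaving only 5.
Row 6, column 2: row 6 has {1, 5, 6, 3, 2} and column 2 has {1, 6, 3}, leaving only 4.
So row 6 reads: 5 4 2 3 6 1.

5 4 2 3 6 1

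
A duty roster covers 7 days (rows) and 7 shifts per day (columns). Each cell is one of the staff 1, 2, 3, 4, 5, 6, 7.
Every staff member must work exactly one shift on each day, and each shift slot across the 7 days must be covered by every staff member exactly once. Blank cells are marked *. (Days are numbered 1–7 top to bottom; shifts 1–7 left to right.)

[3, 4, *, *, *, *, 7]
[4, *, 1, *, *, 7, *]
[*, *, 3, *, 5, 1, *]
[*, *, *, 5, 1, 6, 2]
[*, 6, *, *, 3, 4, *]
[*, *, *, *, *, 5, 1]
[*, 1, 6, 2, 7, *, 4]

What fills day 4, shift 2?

3

Day 1, shift 6: day 1 has {3, 4, 7} and shift 6 has {1, 4, 5, 6, 7}, leaving only 2.
Day 1, shift 3: day 1 has {2, 3, 4, 7} and shift 3 has {1, 3, 6}, leaving only 5.
Day 1, shift 5: day 1 has {2, 3, 4, 5, 7} and shift 5 has {1, 3, 5, 7}, leaving only 6.
Day 1, shift 4: day 1 has {2, 3, 4, 5, 6, 7} and shift 4 has {2, 5}, leaving only 1.
Day 2, shift 5: day 2 has {1, 4, 7} and shift 5 has {1, 3, 5, 6, 7}, leaving only 2.
Day 3, shift 7: day 3 has {1, 3, 5} and shift 7 has {1, 2, 4, 7}, leaving only 6.
Day 4, shift 1: day 4 has {1, 2, 5, 6} and shift 1 has {3, 4}, leaving only 7.
Day 4 already has {1, 2, 5, 6, 7} and shift 2 already has {1, 4, 6}, so day 4, shift 2 must be 3.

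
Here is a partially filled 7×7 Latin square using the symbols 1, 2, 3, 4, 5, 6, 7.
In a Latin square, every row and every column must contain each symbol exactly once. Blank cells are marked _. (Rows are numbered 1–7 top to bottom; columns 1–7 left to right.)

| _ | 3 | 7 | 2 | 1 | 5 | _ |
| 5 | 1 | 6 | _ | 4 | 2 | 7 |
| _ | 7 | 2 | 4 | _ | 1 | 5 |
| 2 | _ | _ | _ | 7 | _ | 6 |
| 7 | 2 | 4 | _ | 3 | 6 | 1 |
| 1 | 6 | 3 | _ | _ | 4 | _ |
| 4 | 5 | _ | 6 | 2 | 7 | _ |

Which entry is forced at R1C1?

6

Row 1 already has {1, 2, 3, 5, 7} and column 1 already has {1, 2, 4, 5, 7}, so row 1, column 1 must be 6.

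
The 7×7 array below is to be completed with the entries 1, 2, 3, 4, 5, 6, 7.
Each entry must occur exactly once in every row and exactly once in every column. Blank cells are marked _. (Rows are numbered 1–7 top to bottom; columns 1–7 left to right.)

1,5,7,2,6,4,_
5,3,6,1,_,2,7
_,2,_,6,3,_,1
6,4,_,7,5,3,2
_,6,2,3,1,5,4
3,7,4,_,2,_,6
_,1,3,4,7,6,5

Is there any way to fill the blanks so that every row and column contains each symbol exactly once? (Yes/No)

Yes

No row or column among the givens repeats a symbol, and propagating forced cells runs into no contradiction.
One valid completion exists (for instance, 1 5 7 2 6 4 3 / 5 3 6 1 4 2 7 / 4 2 5 6 3 7 1 / 6 4 1 7 5 3 2 / 7 6 2 3 1 5 4 / 3 7 4 5 2 1 6 / 2 1 3 4 7 6 5).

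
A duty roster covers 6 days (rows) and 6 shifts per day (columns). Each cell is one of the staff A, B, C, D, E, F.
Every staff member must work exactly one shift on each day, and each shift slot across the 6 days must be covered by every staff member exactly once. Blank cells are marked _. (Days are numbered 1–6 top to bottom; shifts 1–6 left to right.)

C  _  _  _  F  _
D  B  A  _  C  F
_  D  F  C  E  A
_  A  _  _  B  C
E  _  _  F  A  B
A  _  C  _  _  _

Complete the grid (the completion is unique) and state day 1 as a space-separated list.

C E B A F D

Day 1, shift 2: day 1 has {C, F} and shift 2 has {A, B, D}, leaving only E.
Day 1, shift 6: day 1 has {C, E, F} and shift 6 has {A, B, C, F}, leaving only D.
Day 1, shift 3: day 1 has {C, D, E, F} and shift 3 has {A, C, F}, leaving only B.
Day 1, shift 4: day 1 has {B, C, D, E, F} and shift 4 has {C, F}, leaving only A.
So day 1 reads: C E B A F D.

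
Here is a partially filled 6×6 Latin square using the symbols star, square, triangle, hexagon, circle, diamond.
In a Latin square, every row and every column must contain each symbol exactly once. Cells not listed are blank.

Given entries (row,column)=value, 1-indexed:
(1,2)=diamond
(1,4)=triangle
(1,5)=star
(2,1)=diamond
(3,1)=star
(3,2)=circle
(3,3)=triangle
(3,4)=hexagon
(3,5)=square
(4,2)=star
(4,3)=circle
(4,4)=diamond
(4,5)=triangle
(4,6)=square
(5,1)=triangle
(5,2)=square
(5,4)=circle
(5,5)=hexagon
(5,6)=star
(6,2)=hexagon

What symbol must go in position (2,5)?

circle

Row 2 already has {diamond} and column 5 already has {star, square, triangle, hexagon}, so row 2, column 5 must be circle.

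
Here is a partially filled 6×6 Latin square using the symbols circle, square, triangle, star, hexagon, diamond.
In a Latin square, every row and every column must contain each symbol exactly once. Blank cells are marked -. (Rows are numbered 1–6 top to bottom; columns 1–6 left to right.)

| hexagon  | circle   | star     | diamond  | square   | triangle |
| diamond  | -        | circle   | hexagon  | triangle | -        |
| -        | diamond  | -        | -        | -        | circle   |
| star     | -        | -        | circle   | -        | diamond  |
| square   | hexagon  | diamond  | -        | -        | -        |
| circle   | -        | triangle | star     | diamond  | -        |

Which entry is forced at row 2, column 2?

Row 3, column 1: row 3 has {circle, diamond} and column 1 has {circle, square, star, hexagon, diamond}, leaving only triangle.
Row 3, column 4: row 3 has {circle, triangle, diamond} and column 4 has {circle, star, hexagon, diamond}, leaving only square.
Row 3, column 3: row 3 has {circle, square, triangle, diamond} and column 3 has {circle, triangle, star, diamond}, leaving only hexagon.
Row 3, column 5: row 3 has {circle, square, triangle, hexagon, diamond} and column 5 has {square, triangle, diamond}, leaving only star.
Row 4, column 3: row 4 has {circle, star, diamond} and column 3 has {circle, triangle, star, hexagon, diamond}, leaving only square.
Row 4, column 2: row 4 has {circle, square, star, diamond} and column 2 has {circle, hexagon, diamond}, leaving only triangle.
Row 4, column 5: row 4 has {circle, square, triangle, star, diamond} and column 5 has {square, triangle, star, diamond}, leaving only hexagon.
Row 5, column 4: row 5 has {square, hexagon, diamond} and column 4 has {circle, square, star, hexagon, diamond}, leaving only triangle.
Row 5, column 5: row 5 has {square, triangle, hexagon, diamond} and column 5 has {square, triangle, star, hexagon, diamond}, leaving only circle.
Row 5, column 6: row 5 has {circle, square, triangle, hexagon, diamond} and column 6 has {circle, triangle, diamond}, leaving only star.
Row 2, column 6: row 2 has {circle, triangle, hexagon, diamond} and column 6 has {circle, triangle, star, diamond}, leaving only square.
Row 2 already has {circle, square, triangle, hexagon, diamond} and column 2 already has {circle, triangle, hexagon, diamond}, so row 2, column 2 must be star.

star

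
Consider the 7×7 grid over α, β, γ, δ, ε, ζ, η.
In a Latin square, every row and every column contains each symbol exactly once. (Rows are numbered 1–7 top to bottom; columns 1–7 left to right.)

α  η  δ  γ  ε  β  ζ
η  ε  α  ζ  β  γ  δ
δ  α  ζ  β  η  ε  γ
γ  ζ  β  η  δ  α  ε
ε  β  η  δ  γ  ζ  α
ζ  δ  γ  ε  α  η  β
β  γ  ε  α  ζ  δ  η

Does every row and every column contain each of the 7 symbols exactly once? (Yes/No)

Yes

Each row is a permutation of the 7 symbols, and so is each column.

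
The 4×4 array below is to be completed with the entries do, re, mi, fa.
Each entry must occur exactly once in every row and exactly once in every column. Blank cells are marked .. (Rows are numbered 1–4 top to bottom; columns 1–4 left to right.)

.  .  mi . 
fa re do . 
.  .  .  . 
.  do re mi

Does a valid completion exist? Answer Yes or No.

No

Row 2, column 4: row 2 together with column 4 already contain {do, re, mi, fa} — every symbol — so nothing can go there. The grid has no valid completion.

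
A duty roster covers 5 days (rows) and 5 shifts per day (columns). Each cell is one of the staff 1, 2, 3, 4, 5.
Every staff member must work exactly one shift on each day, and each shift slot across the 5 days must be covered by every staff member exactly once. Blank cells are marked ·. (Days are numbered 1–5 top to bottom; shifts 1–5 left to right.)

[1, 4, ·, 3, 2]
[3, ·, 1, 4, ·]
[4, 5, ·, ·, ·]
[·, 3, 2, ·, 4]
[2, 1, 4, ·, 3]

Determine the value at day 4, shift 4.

Day 1, shift 3: day 1 has {1, 2, 3, 4} and shift 3 has {1, 2, 4}, leaving only 5.
Day 2, shift 2: day 2 has {1, 3, 4} and shift 2 has {1, 3, 4, 5}, leaving only 2.
Day 2, shift 5: day 2 has {1, 2, 3, 4} and shift 5 has {2, 3, 4}, leaving only 5.
Day 3, shift 3: day 3 has {4, 5} and shift 3 has {1, 2, 4, 5}, leaving only 3.
Day 3, shift 5: day 3 has {3, 4, 5} and shift 5 has {2, 3, 4, 5}, leaving only 1.
Day 3, shift 4: day 3 has {1, 3, 4, 5} and shift 4 has {3, 4}, leaving only 2.
Day 4, shift 1: day 4 has {2, 3, 4} and shift 1 has {1, 2, 3, 4}, leaving only 5.
Day 4 already has {2, 3, 4, 5} and shift 4 already has {2, 3, 4}, so day 4, shift 4 must be 1.

1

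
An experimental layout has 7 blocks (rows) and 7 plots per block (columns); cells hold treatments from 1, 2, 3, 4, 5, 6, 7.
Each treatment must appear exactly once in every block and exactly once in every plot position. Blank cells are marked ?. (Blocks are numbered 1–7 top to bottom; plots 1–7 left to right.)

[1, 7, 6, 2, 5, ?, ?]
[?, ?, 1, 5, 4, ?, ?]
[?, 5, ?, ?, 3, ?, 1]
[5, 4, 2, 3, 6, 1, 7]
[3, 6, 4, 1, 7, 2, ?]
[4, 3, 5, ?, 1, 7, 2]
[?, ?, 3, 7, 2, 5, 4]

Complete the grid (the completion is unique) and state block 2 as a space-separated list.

Block 2, plot 2: block 2 has {1, 4, 5} and plot 2 has {3, 4, 5, 6, 7}, leaving only 2.
Block 1, plot 7: block 1 has {1, 2, 5, 6, 7} and plot 7 has {1, 2, 4, 7}, leaving only 3.
Block 2, plot 7: block 2 has {1, 2, 4, 5} and plot 7 has {1, 2, 3, 4, 7}, leaving only 6.
Block 2, plot 1: block 2 has {1, 2, 4, 5, 6} and plot 1 has {1, 3, 4, 5}, leaving only 7.
Block 2, plot 6: block 2 has {1, 2, 4, 5, 6, 7} and plot 6 has {1, 2, 5, 7}, leaving only 3.
So block 2 reads: 7 2 1 5 4 3 6.

7 2 1 5 4 3 6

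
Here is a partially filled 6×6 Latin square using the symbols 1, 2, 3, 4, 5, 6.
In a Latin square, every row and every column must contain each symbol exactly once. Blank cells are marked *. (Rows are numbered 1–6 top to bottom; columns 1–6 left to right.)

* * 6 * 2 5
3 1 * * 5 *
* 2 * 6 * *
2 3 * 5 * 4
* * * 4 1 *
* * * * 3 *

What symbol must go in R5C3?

Row 1, column 2: row 1 has {2, 5, 6} and column 2 has {1, 2, 3}, leaving only 4.
Row 1, column 1: row 1 has {2, 4, 5, 6} and column 1 has {2, 3}, leaving only 1.
Row 1, column 4: row 1 has {1, 2, 4, 5, 6} and column 4 has {4, 5, 6}, leaving only 3.
Row 2, column 4: row 2 has {1, 3, 5} and column 4 has {3, 4, 5, 6}, leaving only 2.
Row 2, column 3: row 2 has {1, 2, 3, 5} and column 3 has {6}, leaving only 4.
Row 2, column 6: row 2 has {1, 2, 3, 4, 5} and column 6 has {4, 5}, leaving only 6.
Row 3, column 5: row 3 has {2, 6} and column 5 has {1, 2, 3, 5}, leaving only 4.
Row 3, column 1: row 3 has {2, 4, 6} and column 1 has {1, 2, 3}, leaving only 5.
Row 4, column 3: row 4 has {2, 3, 4, 5} and column 3 has {4, 6}, leaving only 1.
Row 3, column 3: row 3 has {2, 4, 5, 6} and column 3 has {1, 4, 6}, leaving only 3.
Row 3, column 6: row 3 has {2, 3, 4, 5, 6} and column 6 has {4, 5, 6}, leaving only 1.
Row 4, column 5: row 4 has {1, 2, 3, 4, 5} and column 5 has {1, 2, 3, 4, 5}, leaving only 6.
Row 5, column 1: row 5 has {1, 4} and column 1 has {1, 2, 3, 5}, leaving only 6.
Row 5, column 2: row 5 has {1, 4, 6} and column 2 has {1, 2, 3, 4}, leaving only 5.
Row 5 already has {1, 4, 5, 6} and column 3 already has {1, 3, 4, 6}, so row 5, column 3 must be 2.

2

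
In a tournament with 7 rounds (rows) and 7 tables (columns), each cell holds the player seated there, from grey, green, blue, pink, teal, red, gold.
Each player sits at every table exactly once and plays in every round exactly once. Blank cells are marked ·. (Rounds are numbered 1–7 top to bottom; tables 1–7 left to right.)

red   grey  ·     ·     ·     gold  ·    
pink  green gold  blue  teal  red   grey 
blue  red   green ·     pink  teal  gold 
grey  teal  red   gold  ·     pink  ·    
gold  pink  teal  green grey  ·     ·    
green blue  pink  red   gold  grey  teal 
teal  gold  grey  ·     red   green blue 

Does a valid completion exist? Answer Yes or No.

Yes

No round or table among the givens repeats a symbol, and propagating forced cells runs into no contradiction.
One valid completion exists (for instance, red grey blue teal green gold pink / pink green gold blue teal red grey / blue red green grey pink teal gold / grey teal red gold blue pink green / gold pink teal green grey blue red / green blue pink red gold grey teal / teal gold grey pink red green blue).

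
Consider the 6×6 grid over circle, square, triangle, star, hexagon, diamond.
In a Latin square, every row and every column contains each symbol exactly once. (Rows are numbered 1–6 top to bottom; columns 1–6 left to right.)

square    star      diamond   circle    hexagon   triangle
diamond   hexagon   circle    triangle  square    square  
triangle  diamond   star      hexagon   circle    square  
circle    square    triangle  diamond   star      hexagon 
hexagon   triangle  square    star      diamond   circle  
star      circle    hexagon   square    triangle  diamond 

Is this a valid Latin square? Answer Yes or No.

Column 6 contains square twice (at rows 2 and 3), so it is not a permutation.

No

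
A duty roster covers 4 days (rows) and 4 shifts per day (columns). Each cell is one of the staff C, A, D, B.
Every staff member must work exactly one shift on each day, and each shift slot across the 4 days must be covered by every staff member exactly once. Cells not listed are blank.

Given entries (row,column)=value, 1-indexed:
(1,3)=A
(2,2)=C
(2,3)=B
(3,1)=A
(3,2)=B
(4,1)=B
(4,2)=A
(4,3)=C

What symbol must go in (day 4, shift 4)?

Day 4 already has {C, A, B} and shift 4 already has {}, so day 4, shift 4 must be D.

D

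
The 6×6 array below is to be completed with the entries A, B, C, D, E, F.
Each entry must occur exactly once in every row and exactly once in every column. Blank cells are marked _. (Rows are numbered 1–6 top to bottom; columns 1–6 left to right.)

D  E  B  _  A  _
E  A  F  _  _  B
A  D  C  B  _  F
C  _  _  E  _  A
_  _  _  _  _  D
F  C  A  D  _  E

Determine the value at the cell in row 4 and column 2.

B

Row 1, column 6: row 1 has {A, B, D, E} and column 6 has {A, B, D, E, F}, leaving only C.
Row 1, column 4: row 1 has {A, B, C, D, E} and column 4 has {B, D, E}, leaving only F.
Row 2, column 4: row 2 has {A, B, E, F} and column 4 has {B, D, E, F}, leaving only C.
Row 2, column 5: row 2 has {A, B, C, E, F} and column 5 has {A}, leaving only D.
Row 3, column 5: row 3 has {A, B, C, D, F} and column 5 has {A, D}, leaving only E.
Row 4, column 3: row 4 has {A, C, E} and column 3 has {A, B, C, F}, leaving only D.
Row 5, column 1: row 5 has {D} and column 1 has {A, C, D, E, F}, leaving only B.
Row 5, column 2: row 5 has {B, D} and column 2 has {A, C, D, E}, leaving only F.
Row 4 already has {A, C, D, E} and column 2 already has {A, C, D, E, F}, so row 4, column 2 must be B.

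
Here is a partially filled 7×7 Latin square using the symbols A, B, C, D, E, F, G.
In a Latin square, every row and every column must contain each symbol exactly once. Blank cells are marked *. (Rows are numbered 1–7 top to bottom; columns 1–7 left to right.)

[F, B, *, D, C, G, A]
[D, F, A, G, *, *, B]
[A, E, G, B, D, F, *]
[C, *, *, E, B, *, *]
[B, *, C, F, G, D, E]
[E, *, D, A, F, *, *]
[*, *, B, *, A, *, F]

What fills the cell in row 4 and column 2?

G

Row 1, column 3: row 1 has {A, B, C, D, F, G} and column 3 has {A, B, C, D, G}, leaving only E.
Row 2, column 5: row 2 has {A, B, D, F, G} and column 5 has {A, B, C, D, F, G}, leaving only E.
Row 2, column 6: row 2 has {A, B, D, E, F, G} and column 6 has {D, F, G}, leaving only C.
Row 3, column 7: row 3 has {A, B, D, E, F, G} and column 7 has {A, B, E, F}, leaving only C.
Row 4, column 3: row 4 has {B, C, E} and column 3 has {A, B, C, D, E, G}, leaving only F.
Row 4, column 6: row 4 has {B, C, E, F} and column 6 has {C, D, F, G}, leaving only A.
Row 5, column 2: row 5 has {B, C, D, E, F, G} and column 2 has {B, E, F}, leaving only A.
Row 6, column 6: row 6 has {A, D, E, F} and column 6 has {A, C, D, F, G}, leaving only B.
Row 6, column 7: row 6 has {A, B, D, E, F} and column 7 has {A, B, C, E, F}, leaving only G.
Row 4, column 7: row 4 has {A, B, C, E, F} and column 7 has {A, B, C, E, F, G}, leaving only D.
Row 4 already has {A, B, C, D, E, F} and column 2 already has {A, B, E, F}, so row 4, column 2 must be G.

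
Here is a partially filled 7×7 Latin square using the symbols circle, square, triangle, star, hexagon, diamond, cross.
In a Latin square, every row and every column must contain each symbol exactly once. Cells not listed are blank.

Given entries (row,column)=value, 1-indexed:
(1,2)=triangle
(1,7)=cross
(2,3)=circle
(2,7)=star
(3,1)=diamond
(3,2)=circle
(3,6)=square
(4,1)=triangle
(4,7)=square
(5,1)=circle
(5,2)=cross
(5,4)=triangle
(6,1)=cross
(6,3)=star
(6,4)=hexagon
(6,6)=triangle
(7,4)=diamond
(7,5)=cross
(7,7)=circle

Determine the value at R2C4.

square

Row 6, column 7: row 6 has {triangle, star, hexagon, cross} and column 7 has {circle, square, star, cross}, leaving only diamond.
Row 5, column 7: row 5 has {circle, triangle, cross} and column 7 has {circle, square, star, diamond, cross}, leaving only hexagon.
Row 3, column 7: row 3 has {circle, square, diamond} and column 7 has {circle, square, star, hexagon, diamond, cross}, leaving only triangle.
Row 6, column 2: row 6 has {triangle, star, hexagon, diamond, cross} and column 2 has {circle, triangle, cross}, leaving only square.
Row 6, column 5: row 6 has {square, triangle, star, hexagon, diamond, cross} and column 5 has {cross}, leaving only circle.
Row 2, column 4 is narrowed to {square, cross}.
If it were cross, propagating the remaining blanks reaches a contradiction.
So row 2, column 4 must be square.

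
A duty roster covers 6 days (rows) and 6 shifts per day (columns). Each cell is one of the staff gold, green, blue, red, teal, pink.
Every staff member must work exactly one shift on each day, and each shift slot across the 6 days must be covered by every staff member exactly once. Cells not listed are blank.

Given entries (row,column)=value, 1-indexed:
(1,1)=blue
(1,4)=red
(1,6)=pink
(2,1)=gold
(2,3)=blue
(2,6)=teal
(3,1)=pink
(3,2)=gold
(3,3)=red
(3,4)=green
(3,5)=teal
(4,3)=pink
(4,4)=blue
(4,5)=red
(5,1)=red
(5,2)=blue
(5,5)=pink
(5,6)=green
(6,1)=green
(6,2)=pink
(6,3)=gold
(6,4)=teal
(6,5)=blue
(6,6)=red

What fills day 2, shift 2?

Day 2, shift 4: day 2 has {gold, blue, teal} and shift 4 has {green, blue, red, teal}, leaving only pink.
Day 2, shift 5: day 2 has {gold, blue, teal, pink} and shift 5 has {blue, red, teal, pink}, leaving only green.
Day 2 already has {gold, green, blue, teal, pink} and shift 2 already has {gold, blue, pink}, so day 2, shift 2 must be red.

red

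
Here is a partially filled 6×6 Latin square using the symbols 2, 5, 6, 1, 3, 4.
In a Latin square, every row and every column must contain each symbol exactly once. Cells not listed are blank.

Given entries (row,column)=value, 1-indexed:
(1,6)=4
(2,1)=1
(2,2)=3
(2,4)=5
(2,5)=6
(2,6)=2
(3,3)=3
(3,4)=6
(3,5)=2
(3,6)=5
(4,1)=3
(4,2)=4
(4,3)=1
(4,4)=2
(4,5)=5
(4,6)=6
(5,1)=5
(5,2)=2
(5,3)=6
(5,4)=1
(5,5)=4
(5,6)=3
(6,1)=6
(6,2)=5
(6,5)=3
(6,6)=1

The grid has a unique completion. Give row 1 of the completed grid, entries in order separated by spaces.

Row 1, column 1: row 1 has {4} and column 1 has {5, 6, 1, 3}, leaving only 2.
Row 1, column 3: row 1 has {2, 4} and column 3 has {6, 1, 3}, leaving only 5.
Row 1, column 4: row 1 has {2, 5, 4} and column 4 has {2, 5, 6, 1}, leaving only 3.
Row 1, column 5: row 1 has {2, 5, 3, 4} and column 5 has {2, 5, 6, 3, 4}, leaving only 1.
Row 1, column 2: row 1 has {2, 5, 1, 3, 4} and column 2 has {2, 5, 3, 4}, leaving only 6.
So row 1 reads: 2 6 5 3 1 4.

2 6 5 3 1 4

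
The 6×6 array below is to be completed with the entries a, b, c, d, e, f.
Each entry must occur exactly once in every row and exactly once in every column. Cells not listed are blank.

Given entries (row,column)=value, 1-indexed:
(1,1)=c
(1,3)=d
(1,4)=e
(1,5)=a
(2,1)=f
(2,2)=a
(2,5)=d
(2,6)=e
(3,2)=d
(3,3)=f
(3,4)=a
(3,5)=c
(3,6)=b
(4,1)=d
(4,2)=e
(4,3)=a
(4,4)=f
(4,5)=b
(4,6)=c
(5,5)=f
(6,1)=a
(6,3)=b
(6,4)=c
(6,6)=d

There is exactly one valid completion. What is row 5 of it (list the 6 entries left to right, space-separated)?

b c e d f a

Row 5, column 6: row 5 has {f} and column 6 has {b, c, d, e}, leaving only a.
Row 1, column 6: row 1 has {a, c, d, e} and column 6 has {a, b, c, d, e}, leaving only f.
Row 1, column 2: row 1 has {a, c, d, e, f} and column 2 has {a, d, e}, leaving only b.
Row 5, column 2: row 5 has {a, f} and column 2 has {a, b, d, e}, leaving only c.
Row 5, column 3: row 5 has {a, c, f} and column 3 has {a, b, d, f}, leaving only e.
Row 5, column 1: row 5 has {a, c, e, f} and column 1 has {a, c, d, f}, leaving only b.
Row 5, column 4: row 5 has {a, b, c, e, f} and column 4 has {a, c, e, f}, leaving only d.
So row 5 reads: b c e d f a.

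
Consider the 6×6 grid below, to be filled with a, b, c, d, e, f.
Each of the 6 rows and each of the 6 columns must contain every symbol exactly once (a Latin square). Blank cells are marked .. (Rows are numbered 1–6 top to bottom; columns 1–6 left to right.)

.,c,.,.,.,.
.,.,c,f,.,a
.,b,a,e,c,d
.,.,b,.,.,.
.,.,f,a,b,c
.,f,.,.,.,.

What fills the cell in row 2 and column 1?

b

Row 3, column 1: row 3 has {a, b, c, d, e} and column 1 has {}, leaving only f.
Row 2, column 1 is narrowed to {b, d, e}.
If it were d, then row 2, column 5 would be left with no valid symbol.
If it were e, then row 2, column 5 would be left with no valid symbol.
So row 2, column 1 must be b.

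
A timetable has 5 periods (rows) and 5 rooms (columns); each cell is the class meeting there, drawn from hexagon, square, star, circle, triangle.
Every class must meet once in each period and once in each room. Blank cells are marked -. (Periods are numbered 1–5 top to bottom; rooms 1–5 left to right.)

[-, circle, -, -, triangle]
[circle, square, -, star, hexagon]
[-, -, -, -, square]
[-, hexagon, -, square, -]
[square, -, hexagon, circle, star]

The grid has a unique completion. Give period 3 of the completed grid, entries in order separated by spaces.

hexagon star circle triangle square

Period 1, room 4: period 1 has {circle, triangle} and room 4 has {square, star, circle}, leaving only hexagon.
Period 3, room 4: period 3 has {square} and room 4 has {hexagon, square, star, circle}, leaving only triangle.
Period 3, room 2: period 3 has {square, triangle} and room 2 has {hexagon, square, circle}, leaving only star.
Period 3, room 1: period 3 has {square, star, triangle} and room 1 has {square, circle}, leaving only hexagon.
Period 3, room 3: period 3 has {hexagon, square, star, triangle} and room 3 has {hexagon}, leaving only circle.
So period 3 reads: hexagon star circle triangle square.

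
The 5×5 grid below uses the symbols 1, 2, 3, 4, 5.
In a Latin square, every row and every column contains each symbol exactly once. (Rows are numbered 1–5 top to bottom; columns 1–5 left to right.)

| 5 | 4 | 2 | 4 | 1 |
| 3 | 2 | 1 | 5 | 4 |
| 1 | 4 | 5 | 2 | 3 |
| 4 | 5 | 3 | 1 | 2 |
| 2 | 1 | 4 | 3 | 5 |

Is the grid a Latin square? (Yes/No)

Row 1 contains 4 twice (at columns 2 and 4), so it is not a permutation.

No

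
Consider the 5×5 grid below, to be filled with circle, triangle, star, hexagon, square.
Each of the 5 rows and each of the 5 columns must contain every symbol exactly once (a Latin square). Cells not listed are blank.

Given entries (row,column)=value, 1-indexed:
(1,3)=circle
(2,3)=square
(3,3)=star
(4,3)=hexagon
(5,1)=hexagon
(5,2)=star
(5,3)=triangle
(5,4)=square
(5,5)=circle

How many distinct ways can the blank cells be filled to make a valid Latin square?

56

Row 1, column 1: eliminating its row and column leaves {triangle, star, square}.
Row 1, column 2: eliminating its row and column leaves {triangle, hexagon, square}.
Row 1, column 4: eliminating its row and column leaves {triangle, star, hexagon}.
Row 1, column 5: eliminating its row and column leaves {triangle, star, hexagon, square}.
Row 2, column 1: eliminating its row and column leaves {circle, triangle, star}.
Row 2, column 2: eliminating its row and column leaves {circle, triangle, hexagon}.
Row 2, column 4: eliminating its row and column leaves {circle, triangle, star, hexagon}.
Row 2, column 5: eliminating its row and column leaves {triangle, star, hexagon}.
Row 3, column 1: eliminating its row and column leaves {circle, triangle, square}.
Row 3, column 2: eliminating its row and column leaves {circle, triangle, hexagon, square}.
Row 3, column 4: eliminating its row and column leaves {circle, triangle, hexagon}.
Row 3, column 5: eliminating its row and column leaves {triangle, hexagon, square}.
Row 4, column 1: eliminating its row and column leaves {circle, triangle, star, square}.
Row 4, column 2: eliminating its row and column leaves {circle, triangle, square}.
Row 4, column 4: eliminating its row and column leaves {circle, triangle, star}.
Row 4, column 5: eliminating its row and column leaves {triangle, star, square}.
Enumerating the assignments across these blanks that avoid any row or column repeat gives 56 completions.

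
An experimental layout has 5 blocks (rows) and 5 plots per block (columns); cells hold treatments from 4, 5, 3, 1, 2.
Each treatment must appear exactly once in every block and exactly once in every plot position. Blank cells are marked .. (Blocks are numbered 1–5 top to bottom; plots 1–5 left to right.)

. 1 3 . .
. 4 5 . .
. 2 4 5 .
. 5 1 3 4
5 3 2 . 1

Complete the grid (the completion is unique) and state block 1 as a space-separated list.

4 1 3 2 5

Block 3, plot 5: block 3 has {4, 5, 2} and plot 5 has {4, 1}, leaving only 3.
Block 2, plot 5: block 2 has {4, 5} and plot 5 has {4, 3, 1}, leaving only 2.
Block 1, plot 5: block 1 has {3, 1} and plot 5 has {4, 3, 1, 2}, leaving only 5.
Block 2, plot 4: block 2 has {4, 5, 2} and plot 4 has {5, 3}, leaving only 1.
Block 2, plot 1: block 2 has {4, 5, 1, 2} and plot 1 has {5}, leaving only 3.
Block 3, plot 1: block 3 has {4, 5, 3, 2} and plot 1 has {5, 3}, leaving only 1.
Block 4, plot 1: block 4 has {4, 5, 3, 1} and plot 1 has {5, 3, 1}, leaving only 2.
Block 1, plot 1: block 1 has {5, 3, 1} and plot 1 has {5, 3, 1, 2}, leaving only 4.
Block 1, plot 4: block 1 has {4, 5, 3, 1} and plot 4 has {5, 3, 1}, leaving only 2.
So block 1 reads: 4 1 3 2 5.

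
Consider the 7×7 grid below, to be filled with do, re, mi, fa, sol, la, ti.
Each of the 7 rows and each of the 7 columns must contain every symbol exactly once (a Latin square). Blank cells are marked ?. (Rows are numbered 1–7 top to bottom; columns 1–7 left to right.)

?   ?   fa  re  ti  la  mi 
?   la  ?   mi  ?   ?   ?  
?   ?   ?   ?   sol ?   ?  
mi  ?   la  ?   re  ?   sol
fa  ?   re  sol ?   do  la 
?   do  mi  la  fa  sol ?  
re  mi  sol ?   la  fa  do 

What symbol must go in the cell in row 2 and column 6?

Row 1, column 2: row 1 has {re, mi, fa, la, ti} and column 2 has {do, mi, la}, leaving only sol.
Row 1, column 1: row 1 has {re, mi, fa, sol, la, ti} and column 1 has {re, mi, fa}, leaving only do.
Row 2, column 5: row 2 has {mi, la} and column 5 has {re, fa, sol, la, ti}, leaving only do.
Row 2, column 3: row 2 has {do, mi, la} and column 3 has {re, mi, fa, sol, la}, leaving only ti.
Row 2 already has {do, mi, la, ti} and column 6 already has {do, fa, sol, la}, so row 2, column 6 must be re.

re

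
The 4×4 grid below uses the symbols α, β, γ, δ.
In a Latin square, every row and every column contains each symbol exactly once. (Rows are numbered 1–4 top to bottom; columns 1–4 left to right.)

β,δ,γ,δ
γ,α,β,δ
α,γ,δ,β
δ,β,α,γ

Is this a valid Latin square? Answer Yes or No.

No

Column 4 contains δ twice (at rows 1 and 2), so it is not a permutation.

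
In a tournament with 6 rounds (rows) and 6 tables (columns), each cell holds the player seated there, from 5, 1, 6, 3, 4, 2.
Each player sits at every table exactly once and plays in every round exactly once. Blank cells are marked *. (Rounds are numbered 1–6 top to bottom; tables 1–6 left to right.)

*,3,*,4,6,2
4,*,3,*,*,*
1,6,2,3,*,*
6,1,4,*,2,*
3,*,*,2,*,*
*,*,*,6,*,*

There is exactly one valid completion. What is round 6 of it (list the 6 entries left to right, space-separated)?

2 4 5 6 3 1

Round 1, table 1: round 1 has {6, 3, 4, 2} and table 1 has {1, 6, 3, 4}, leaving only 5.
Round 6, table 1: round 6 has {6} and table 1 has {5, 1, 6, 3, 4}, leaving only 2.
Round 1, table 3: round 1 has {5, 6, 3, 4, 2} and table 3 has {3, 4, 2}, leaving only 1.
Round 6, table 3: round 6 has {6, 2} and table 3 has {1, 3, 4, 2}, leaving only 5.
Round 6, table 2: round 6 has {5, 6, 2} and table 2 has {1, 6, 3}, leaving only 4.
Round 4, table 4: round 4 has {1, 6, 4, 2} and table 4 has {6, 3, 4, 2}, leaving only 5.
Round 2, table 4: round 2 has {3, 4} and table 4 has {5, 6, 3, 4, 2}, leaving only 1.
Round 2, table 5: round 2 has {1, 3, 4} and table 5 has {6, 2}, leaving only 5.
Round 2, table 2: round 2 has {5, 1, 3, 4} and table 2 has {1, 6, 3, 4}, leaving only 2.
Round 2, table 6: round 2 has {5, 1, 3, 4, 2} and table 6 has {2}, leaving only 6.
Round 3, table 5: round 3 has {1, 6, 3, 2} and table 5 has {5, 6, 2}, leaving only 4.
Round 3, table 6: round 3 has {1, 6, 3, 4, 2} and table 6 has {6, 2}, leaving only 5.
Round 4, table 6: round 4 has {5, 1, 6, 4, 2} and table 6 has {5, 6, 2}, leaving only 3.
Round 6, table 6: round 6 has {5, 6, 4, 2} and table 6 has {5, 6, 3, 2}, leaving only 1.
Round 6, table 5: round 6 has {5, 1, 6, 4, 2} and table 5 has {5, 6, 4, 2}, leaving only 3.
So round 6 reads: 2 4 5 6 3 1.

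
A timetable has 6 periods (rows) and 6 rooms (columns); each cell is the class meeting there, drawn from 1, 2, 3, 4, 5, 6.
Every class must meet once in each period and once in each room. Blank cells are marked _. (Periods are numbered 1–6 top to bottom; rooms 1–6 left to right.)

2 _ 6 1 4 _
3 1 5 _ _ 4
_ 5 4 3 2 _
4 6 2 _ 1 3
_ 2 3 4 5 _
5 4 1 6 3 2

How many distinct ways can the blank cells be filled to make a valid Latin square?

2

Period 1, room 2: eliminating its period and room leaves {3}.
Period 1, room 6: eliminating its period and room leaves {5}.
Period 2, room 4: eliminating its period and room leaves {2}.
Period 2, room 5: eliminating its period and room leaves {6}.
Period 3, room 1: eliminating its period and room leaves {1, 6}.
Period 3, room 6: eliminating its period and room leaves {1, 6}.
Period 4, room 4: eliminating its period and room leaves {5}.
Period 5, room 1: eliminating its period and room leaves {1, 6}.
Period 5, room 6: eliminating its period and room leaves {1, 6}.
Enumerating the assignments across these blanks that avoid any period or room repeat gives 2 completions.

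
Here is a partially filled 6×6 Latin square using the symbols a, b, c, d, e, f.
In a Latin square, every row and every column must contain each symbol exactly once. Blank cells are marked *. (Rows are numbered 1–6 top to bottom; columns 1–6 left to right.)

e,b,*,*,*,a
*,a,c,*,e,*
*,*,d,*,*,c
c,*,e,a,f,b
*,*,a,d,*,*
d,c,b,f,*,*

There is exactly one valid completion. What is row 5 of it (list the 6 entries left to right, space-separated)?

Row 1, column 3: row 1 has {a, b, e} and column 3 has {a, b, c, d, e}, leaving only f.
Row 1, column 4: row 1 has {a, b, e, f} and column 4 has {a, d, f}, leaving only c.
Row 1, column 5: row 1 has {a, b, c, e, f} and column 5 has {e, f}, leaving only d.
Row 2, column 4: row 2 has {a, c, e} and column 4 has {a, c, d, f}, leaving only b.
Row 2, column 1: row 2 has {a, b, c, e} and column 1 has {c, d, e}, leaving only f.
Row 5, column 1: row 5 has {a, d} and column 1 has {c, d, e, f}, leaving only b.
Row 5, column 5: row 5 has {a, b, d} and column 5 has {d, e, f}, leaving only c.
Row 2, column 6: row 2 has {a, b, c, e, f} and column 6 has {a, b, c}, leaving only d.
Row 3, column 1: row 3 has {c, d} and column 1 has {b, c, d, e, f}, leaving only a.
Row 3, column 4: row 3 has {a, c, d} and column 4 has {a, b, c, d, f}, leaving only e.
Row 3, column 2: row 3 has {a, c, d, e} and column 2 has {a, b, c}, leaving only f.
Row 5, column 2: row 5 has {a, b, c, d} and column 2 has {a, b, c, f}, leaving only e.
Row 5, column 6: row 5 has {a, b, c, d, e} and column 6 has {a, b, c, d}, leaving only f.
So row 5 reads: b e a d c f.

b e a d c f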